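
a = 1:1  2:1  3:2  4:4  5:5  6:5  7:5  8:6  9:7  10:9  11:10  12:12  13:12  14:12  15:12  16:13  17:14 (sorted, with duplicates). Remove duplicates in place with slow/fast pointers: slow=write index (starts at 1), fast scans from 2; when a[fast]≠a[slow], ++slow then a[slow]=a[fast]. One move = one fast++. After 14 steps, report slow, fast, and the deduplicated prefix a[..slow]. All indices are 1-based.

slow=9, fast=16, prefix=[1, 2, 4, 5, 6, 7, 9, 10, 12]

slow=1 fast=2: a[fast]=1=a[slow] dup, fast++
slow=1 fast=3: a[fast]=2≠a[slow]=1 write a[2]=2, slow++,fast++
slow=2 fast=4: a[fast]=4≠a[slow]=2 write a[3]=4, slow++,fast++
slow=3 fast=5: a[fast]=5≠a[slow]=4 write a[4]=5, slow++,fast++
slow=4 fast=6: a[fast]=5=a[slow] dup, fast++
slow=4 fast=7: a[fast]=5=a[slow] dup, fast++
slow=4 fast=8: a[fast]=6≠a[slow]=5 write a[5]=6, slow++,fast++
slow=5 fast=9: a[fast]=7≠a[slow]=6 write a[6]=7, slow++,fast++
slow=6 fast=10: a[fast]=9≠a[slow]=7 write a[7]=9, slow++,fast++
slow=7 fast=11: a[fast]=10≠a[slow]=9 write a[8]=10, slow++,fast++
slow=8 fast=12: a[fast]=12≠a[slow]=10 write a[9]=12, slow++,fast++
slow=9 fast=13: a[fast]=12=a[slow] dup, fast++
slow=9 fast=14: a[fast]=12=a[slow] dup, fast++
slow=9 fast=15: a[fast]=12=a[slow] dup, fast++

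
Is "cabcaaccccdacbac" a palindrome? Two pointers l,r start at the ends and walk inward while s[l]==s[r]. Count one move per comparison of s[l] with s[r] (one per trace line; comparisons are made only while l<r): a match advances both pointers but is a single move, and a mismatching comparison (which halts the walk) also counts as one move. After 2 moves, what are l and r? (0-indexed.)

l=2, r=13

l=0 r=15: 'c'=='c', l++,r--
l=1 r=14: 'a'=='a', l++,r--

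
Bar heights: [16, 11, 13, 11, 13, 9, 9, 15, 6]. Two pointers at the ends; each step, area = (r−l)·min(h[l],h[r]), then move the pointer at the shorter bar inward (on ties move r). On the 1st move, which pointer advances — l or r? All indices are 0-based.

l=0 r=8: min(16,6)*8=48 best=48 *, r--

r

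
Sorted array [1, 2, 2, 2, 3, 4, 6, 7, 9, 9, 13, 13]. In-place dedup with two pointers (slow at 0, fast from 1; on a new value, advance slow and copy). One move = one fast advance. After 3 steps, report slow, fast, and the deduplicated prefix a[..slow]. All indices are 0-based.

slow=1, fast=4, prefix=[1, 2]

(s=0,f=1) a[fast]=2≠a[slow]=1 write a[1]=2 → slow++,fast++
(s=1,f=2) a[fast]=2=a[slow] dup → fast++
(s=1,f=3) a[fast]=2=a[slow] dup → fast++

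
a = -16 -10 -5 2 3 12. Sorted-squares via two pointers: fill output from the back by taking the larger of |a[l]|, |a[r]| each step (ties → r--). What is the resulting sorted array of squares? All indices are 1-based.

[4, 9, 25, 100, 144, 256]

l=1 r=6: |-16|>|12| out[6]=256, l++
l=2 r=6: |-10|<=|12| out[5]=144, r--
l=2 r=5: |-10|>|3| out[4]=100, l++
l=3 r=5: |-5|>|3| out[3]=25, l++
l=4 r=5: |2|<=|3| out[2]=9, r--
l=4 r=4: |2|<=|2| out[1]=4, r--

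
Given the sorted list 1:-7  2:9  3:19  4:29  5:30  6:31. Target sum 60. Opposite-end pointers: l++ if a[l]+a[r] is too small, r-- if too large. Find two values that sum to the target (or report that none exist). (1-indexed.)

[1,6] -7+31=24 <60 → l++
[2,6] 9+31=40 <60 → l++
[3,6] 19+31=50 <60 → l++
[4,6] 29+31=60 → found

(29, 31)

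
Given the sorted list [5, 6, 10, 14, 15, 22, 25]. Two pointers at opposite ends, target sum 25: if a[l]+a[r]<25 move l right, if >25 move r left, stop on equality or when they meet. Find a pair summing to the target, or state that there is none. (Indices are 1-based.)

(10, 15)

[1,7] 5+25=30 >25 → r--
[1,6] 5+22=27 >25 → r--
[1,5] 5+15=20 <25 → l++
[2,5] 6+15=21 <25 → l++
[3,5] 10+15=25 → found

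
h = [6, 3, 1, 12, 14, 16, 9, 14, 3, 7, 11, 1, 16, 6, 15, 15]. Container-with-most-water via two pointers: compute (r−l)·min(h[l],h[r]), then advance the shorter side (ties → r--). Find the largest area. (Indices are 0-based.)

[0,15] min(6,15)*15=90 best=90 * → l++
[1,15] min(3,15)*14=42 best=90 → l++
[2,15] min(1,15)*13=13 best=90 → l++
[3,15] min(12,15)*12=144 best=144 * → l++
[4,15] min(14,15)*11=154 best=154 * → l++
[5,15] min(16,15)*10=150 best=154 → r--
[5,14] min(16,15)*9=135 best=154 → r--
[5,13] min(16,6)*8=48 best=154 → r--
[5,12] min(16,16)*7=112 best=154 → r--
[5,11] min(16,1)*6=6 best=154 → r--
[5,10] min(16,11)*5=55 best=154 → r--
[5,9] min(16,7)*4=28 best=154 → r--
[5,8] min(16,3)*3=9 best=154 → r--
[5,7] min(16,14)*2=28 best=154 → r--
[5,6] min(16,9)*1=9 best=154 → r--

max area = 154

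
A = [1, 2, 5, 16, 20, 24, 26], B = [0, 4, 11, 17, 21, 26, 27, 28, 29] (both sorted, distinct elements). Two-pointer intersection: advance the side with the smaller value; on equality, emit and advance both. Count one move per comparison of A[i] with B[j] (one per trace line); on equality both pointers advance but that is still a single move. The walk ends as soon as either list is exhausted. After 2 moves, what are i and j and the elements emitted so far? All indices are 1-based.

i=2, j=2, emitted=[]

[i=1,j=1] 1>0 → j++
[i=1,j=2] 1<4 → i++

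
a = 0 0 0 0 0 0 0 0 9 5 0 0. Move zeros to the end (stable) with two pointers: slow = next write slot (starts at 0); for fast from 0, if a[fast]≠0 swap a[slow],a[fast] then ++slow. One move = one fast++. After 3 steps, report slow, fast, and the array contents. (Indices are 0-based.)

slow=0, fast=3, a=[0, 0, 0, 0, 0, 0, 0, 0, 9, 5, 0, 0]

(s=0,f=0) a[fast]=0 → fast++
(s=0,f=1) a[fast]=0 → fast++
(s=0,f=2) a[fast]=0 → fast++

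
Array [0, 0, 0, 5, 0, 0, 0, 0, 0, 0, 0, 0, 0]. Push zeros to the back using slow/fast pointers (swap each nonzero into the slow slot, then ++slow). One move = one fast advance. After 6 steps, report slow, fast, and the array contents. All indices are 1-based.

slow=2, fast=7, a=[5, 0, 0, 0, 0, 0, 0, 0, 0, 0, 0, 0, 0]

slow=1 fast=1: a[fast]=0, fast++
slow=1 fast=2: a[fast]=0, fast++
slow=1 fast=3: a[fast]=0, fast++
slow=1 fast=4: a[fast]=5≠0 swap→a[1]=5, slow++,fast++
slow=2 fast=5: a[fast]=0, fast++
slow=2 fast=6: a[fast]=0, fast++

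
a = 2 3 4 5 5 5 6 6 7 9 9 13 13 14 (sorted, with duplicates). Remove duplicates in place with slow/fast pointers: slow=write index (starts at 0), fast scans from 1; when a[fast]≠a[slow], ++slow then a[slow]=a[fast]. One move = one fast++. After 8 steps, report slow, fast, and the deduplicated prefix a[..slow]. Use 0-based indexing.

slow=0 fast=1: a[fast]=3≠a[slow]=2 write a[1]=3, slow++,fast++
slow=1 fast=2: a[fast]=4≠a[slow]=3 write a[2]=4, slow++,fast++
slow=2 fast=3: a[fast]=5≠a[slow]=4 write a[3]=5, slow++,fast++
slow=3 fast=4: a[fast]=5=a[slow] dup, fast++
slow=3 fast=5: a[fast]=5=a[slow] dup, fast++
slow=3 fast=6: a[fast]=6≠a[slow]=5 write a[4]=6, slow++,fast++
slow=4 fast=7: a[fast]=6=a[slow] dup, fast++
slow=4 fast=8: a[fast]=7≠a[slow]=6 write a[5]=7, slow++,fast++

slow=5, fast=9, prefix=[2, 3, 4, 5, 6, 7]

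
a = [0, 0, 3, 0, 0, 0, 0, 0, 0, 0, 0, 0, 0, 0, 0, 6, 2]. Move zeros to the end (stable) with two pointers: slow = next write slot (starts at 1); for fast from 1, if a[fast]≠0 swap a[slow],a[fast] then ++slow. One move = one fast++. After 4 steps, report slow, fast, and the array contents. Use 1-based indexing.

slow=1 fast=1: a[fast]=0, fast++
slow=1 fast=2: a[fast]=0, fast++
slow=1 fast=3: a[fast]=3≠0 swap→a[1]=3, slow++,fast++
slow=2 fast=4: a[fast]=0, fast++

slow=2, fast=5, a=[3, 0, 0, 0, 0, 0, 0, 0, 0, 0, 0, 0, 0, 0, 0, 6, 2]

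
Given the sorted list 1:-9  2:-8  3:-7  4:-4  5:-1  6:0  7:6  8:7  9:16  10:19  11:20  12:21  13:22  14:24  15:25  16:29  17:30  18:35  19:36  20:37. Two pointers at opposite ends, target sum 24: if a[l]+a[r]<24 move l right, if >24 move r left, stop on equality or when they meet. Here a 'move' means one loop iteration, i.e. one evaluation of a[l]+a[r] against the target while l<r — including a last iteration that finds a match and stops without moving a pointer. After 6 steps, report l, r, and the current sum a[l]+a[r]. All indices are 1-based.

l=4, r=17, sum=26

l=1 r=20: -9+37=28 >24, r--
l=1 r=19: -9+36=27 >24, r--
l=1 r=18: -9+35=26 >24, r--
l=1 r=17: -9+30=21 <24, l++
l=2 r=17: -8+30=22 <24, l++
l=3 r=17: -7+30=23 <24, l++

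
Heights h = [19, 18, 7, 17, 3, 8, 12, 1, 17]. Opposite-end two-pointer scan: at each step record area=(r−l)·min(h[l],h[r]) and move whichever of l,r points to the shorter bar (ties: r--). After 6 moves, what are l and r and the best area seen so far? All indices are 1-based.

l=1, r=3, best area=136

[1,9] min(19,17)*8=136 best=136 * → r--
[1,8] min(19,1)*7=7 best=136 → r--
[1,7] min(19,12)*6=72 best=136 → r--
[1,6] min(19,8)*5=40 best=136 → r--
[1,5] min(19,3)*4=12 best=136 → r--
[1,4] min(19,17)*3=51 best=136 → r--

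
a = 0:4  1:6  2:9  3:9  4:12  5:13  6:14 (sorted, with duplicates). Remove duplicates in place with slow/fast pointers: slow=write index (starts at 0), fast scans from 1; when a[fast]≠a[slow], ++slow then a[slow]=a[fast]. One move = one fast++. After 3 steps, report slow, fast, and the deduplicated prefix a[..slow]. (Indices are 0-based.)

(s=0,f=1) a[fast]=6≠a[slow]=4 write a[1]=6 → slow++,fast++
(s=1,f=2) a[fast]=9≠a[slow]=6 write a[2]=9 → slow++,fast++
(s=2,f=3) a[fast]=9=a[slow] dup → fast++

slow=2, fast=4, prefix=[4, 6, 9]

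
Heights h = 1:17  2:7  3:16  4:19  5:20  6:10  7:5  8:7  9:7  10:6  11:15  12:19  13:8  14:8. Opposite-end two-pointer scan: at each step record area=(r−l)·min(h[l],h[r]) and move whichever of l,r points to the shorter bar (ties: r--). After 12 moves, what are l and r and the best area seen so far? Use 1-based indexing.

l=4, r=5, best area=187

[1,14] min(17,8)*13=104 best=104 * → r--
[1,13] min(17,8)*12=96 best=104 → r--
[1,12] min(17,19)*11=187 best=187 * → l++
[2,12] min(7,19)*10=70 best=187 → l++
[3,12] min(16,19)*9=144 best=187 → l++
[4,12] min(19,19)*8=152 best=187 → r--
[4,11] min(19,15)*7=105 best=187 → r--
[4,10] min(19,6)*6=36 best=187 → r--
[4,9] min(19,7)*5=35 best=187 → r--
[4,8] min(19,7)*4=28 best=187 → r--
[4,7] min(19,5)*3=15 best=187 → r--
[4,6] min(19,10)*2=20 best=187 → r--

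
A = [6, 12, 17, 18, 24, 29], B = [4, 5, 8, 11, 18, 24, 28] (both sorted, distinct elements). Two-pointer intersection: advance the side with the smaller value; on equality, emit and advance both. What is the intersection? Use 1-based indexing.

i=1 j=1: 6>4, j++
i=1 j=2: 6>5, j++
i=1 j=3: 6<8, i++
i=2 j=3: 12>8, j++
i=2 j=4: 12>11, j++
i=2 j=5: 12<18, i++
i=3 j=5: 17<18, i++
i=4 j=5: 18==18 emit, i++,j++
i=5 j=6: 24==24 emit, i++,j++
i=6 j=7: 29>28, j++

intersection = [18, 24]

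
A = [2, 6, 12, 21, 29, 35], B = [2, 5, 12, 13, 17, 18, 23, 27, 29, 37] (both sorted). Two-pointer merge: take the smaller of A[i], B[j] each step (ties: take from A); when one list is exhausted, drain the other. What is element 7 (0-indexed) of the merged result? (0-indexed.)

[i=0,j=0] A[i]=2<=B[j]=2 take 2 → i++
[i=1,j=0] A[i]=6>B[j]=2 take 2 → j++
[i=1,j=1] A[i]=6>B[j]=5 take 5 → j++
[i=1,j=2] A[i]=6<=B[j]=12 take 6 → i++
[i=2,j=2] A[i]=12<=B[j]=12 take 12 → i++
[i=3,j=2] A[i]=21>B[j]=12 take 12 → j++
[i=3,j=3] A[i]=21>B[j]=13 take 13 → j++
[i=3,j=4] A[i]=21>B[j]=17 take 17 → j++
[i=3,j=5] A[i]=21>B[j]=18 take 18 → j++
[i=3,j=6] A[i]=21<=B[j]=23 take 21 → i++
[i=4,j=6] A[i]=29>B[j]=23 take 23 → j++
[i=4,j=7] A[i]=29>B[j]=27 take 27 → j++
[i=4,j=8] A[i]=29<=B[j]=29 take 29 → i++
[i=5,j=8] A[i]=35>B[j]=29 take 29 → j++
[i=5,j=9] A[i]=35<=B[j]=37 take 35 → i++
[i=6,j=9] A done, take B[j]=37 → j++

merged[7] = 17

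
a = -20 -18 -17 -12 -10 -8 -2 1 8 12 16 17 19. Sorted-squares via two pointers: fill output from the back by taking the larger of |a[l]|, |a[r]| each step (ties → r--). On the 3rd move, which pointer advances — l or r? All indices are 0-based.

l

l=0 r=12: |-20|>|19| out[12]=400, l++
l=1 r=12: |-18|<=|19| out[11]=361, r--
l=1 r=11: |-18|>|17| out[10]=324, l++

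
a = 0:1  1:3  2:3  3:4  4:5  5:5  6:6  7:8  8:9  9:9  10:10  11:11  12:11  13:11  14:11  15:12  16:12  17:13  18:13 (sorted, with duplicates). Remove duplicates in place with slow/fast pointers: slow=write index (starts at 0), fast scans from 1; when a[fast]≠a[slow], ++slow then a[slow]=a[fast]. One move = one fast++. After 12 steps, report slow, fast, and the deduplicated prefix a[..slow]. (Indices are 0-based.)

slow=0 fast=1: a[fast]=3≠a[slow]=1 write a[1]=3, slow++,fast++
slow=1 fast=2: a[fast]=3=a[slow] dup, fast++
slow=1 fast=3: a[fast]=4≠a[slow]=3 write a[2]=4, slow++,fast++
slow=2 fast=4: a[fast]=5≠a[slow]=4 write a[3]=5, slow++,fast++
slow=3 fast=5: a[fast]=5=a[slow] dup, fast++
slow=3 fast=6: a[fast]=6≠a[slow]=5 write a[4]=6, slow++,fast++
slow=4 fast=7: a[fast]=8≠a[slow]=6 write a[5]=8, slow++,fast++
slow=5 fast=8: a[fast]=9≠a[slow]=8 write a[6]=9, slow++,fast++
slow=6 fast=9: a[fast]=9=a[slow] dup, fast++
slow=6 fast=10: a[fast]=10≠a[slow]=9 write a[7]=10, slow++,fast++
slow=7 fast=11: a[fast]=11≠a[slow]=10 write a[8]=11, slow++,fast++
slow=8 fast=12: a[fast]=11=a[slow] dup, fast++

slow=8, fast=13, prefix=[1, 3, 4, 5, 6, 8, 9, 10, 11]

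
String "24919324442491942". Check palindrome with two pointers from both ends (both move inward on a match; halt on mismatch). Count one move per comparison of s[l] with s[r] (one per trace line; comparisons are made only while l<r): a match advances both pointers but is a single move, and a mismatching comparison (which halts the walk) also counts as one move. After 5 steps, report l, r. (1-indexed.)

l=6, r=12

l=1 r=17: '2'=='2', l++,r--
l=2 r=16: '4'=='4', l++,r--
l=3 r=15: '9'=='9', l++,r--
l=4 r=14: '1'=='1', l++,r--
l=5 r=13: '9'=='9', l++,r--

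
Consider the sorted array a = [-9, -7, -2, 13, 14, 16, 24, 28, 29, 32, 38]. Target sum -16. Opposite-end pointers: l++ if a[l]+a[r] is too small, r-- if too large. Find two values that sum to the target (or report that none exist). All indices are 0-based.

(-9, -7)

l=0 r=10: -9+38=29 >-16, r--
l=0 r=9: -9+32=23 >-16, r--
l=0 r=8: -9+29=20 >-16, r--
l=0 r=7: -9+28=19 >-16, r--
l=0 r=6: -9+24=15 >-16, r--
l=0 r=5: -9+16=7 >-16, r--
l=0 r=4: -9+14=5 >-16, r--
l=0 r=3: -9+13=4 >-16, r--
l=0 r=2: -9+-2=-11 >-16, r--
l=0 r=1: -9+-7=-16, found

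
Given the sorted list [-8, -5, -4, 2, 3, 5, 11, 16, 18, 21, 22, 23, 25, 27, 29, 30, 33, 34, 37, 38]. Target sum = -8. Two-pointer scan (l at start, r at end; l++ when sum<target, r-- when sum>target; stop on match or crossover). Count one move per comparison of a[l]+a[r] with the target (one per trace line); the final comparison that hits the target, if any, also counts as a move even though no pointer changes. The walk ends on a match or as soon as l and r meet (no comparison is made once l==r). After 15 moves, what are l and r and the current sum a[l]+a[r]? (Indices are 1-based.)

l=1 r=20: -8+38=30 >-8, r--
l=1 r=19: -8+37=29 >-8, r--
l=1 r=18: -8+34=26 >-8, r--
l=1 r=17: -8+33=25 >-8, r--
l=1 r=16: -8+30=22 >-8, r--
l=1 r=15: -8+29=21 >-8, r--
l=1 r=14: -8+27=19 >-8, r--
l=1 r=13: -8+25=17 >-8, r--
l=1 r=12: -8+23=15 >-8, r--
l=1 r=11: -8+22=14 >-8, r--
l=1 r=10: -8+21=13 >-8, r--
l=1 r=9: -8+18=10 >-8, r--
l=1 r=8: -8+16=8 >-8, r--
l=1 r=7: -8+11=3 >-8, r--
l=1 r=6: -8+5=-3 >-8, r--

l=1, r=5, sum=-5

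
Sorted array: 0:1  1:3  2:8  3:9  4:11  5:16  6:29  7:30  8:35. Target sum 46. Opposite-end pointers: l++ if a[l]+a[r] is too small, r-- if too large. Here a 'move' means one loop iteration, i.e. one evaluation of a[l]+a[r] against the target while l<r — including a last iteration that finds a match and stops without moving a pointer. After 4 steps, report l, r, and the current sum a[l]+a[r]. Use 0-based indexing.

l=4, r=8, sum=46

[0,8] 1+35=36 <46 → l++
[1,8] 3+35=38 <46 → l++
[2,8] 8+35=43 <46 → l++
[3,8] 9+35=44 <46 → l++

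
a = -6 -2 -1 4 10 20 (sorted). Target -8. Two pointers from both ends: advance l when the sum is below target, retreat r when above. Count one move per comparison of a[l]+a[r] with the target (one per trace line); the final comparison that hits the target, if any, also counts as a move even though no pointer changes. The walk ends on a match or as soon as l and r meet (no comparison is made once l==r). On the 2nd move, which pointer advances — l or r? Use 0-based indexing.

l=0 r=5: -6+20=14 >-8, r--
l=0 r=4: -6+10=4 >-8, r--

r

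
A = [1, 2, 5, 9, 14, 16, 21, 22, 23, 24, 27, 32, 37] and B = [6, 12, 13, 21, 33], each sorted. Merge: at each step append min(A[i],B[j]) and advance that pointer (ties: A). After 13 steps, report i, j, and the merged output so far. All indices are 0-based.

i=0 j=0: A[i]=1<=B[j]=6 take 1, i++
i=1 j=0: A[i]=2<=B[j]=6 take 2, i++
i=2 j=0: A[i]=5<=B[j]=6 take 5, i++
i=3 j=0: A[i]=9>B[j]=6 take 6, j++
i=3 j=1: A[i]=9<=B[j]=12 take 9, i++
i=4 j=1: A[i]=14>B[j]=12 take 12, j++
i=4 j=2: A[i]=14>B[j]=13 take 13, j++
i=4 j=3: A[i]=14<=B[j]=21 take 14, i++
i=5 j=3: A[i]=16<=B[j]=21 take 16, i++
i=6 j=3: A[i]=21<=B[j]=21 take 21, i++
i=7 j=3: A[i]=22>B[j]=21 take 21, j++
i=7 j=4: A[i]=22<=B[j]=33 take 22, i++
i=8 j=4: A[i]=23<=B[j]=33 take 23, i++

i=9, j=4, merged so far=[1, 2, 5, 6, 9, 12, 13, 14, 16, 21, 21, 22, 23]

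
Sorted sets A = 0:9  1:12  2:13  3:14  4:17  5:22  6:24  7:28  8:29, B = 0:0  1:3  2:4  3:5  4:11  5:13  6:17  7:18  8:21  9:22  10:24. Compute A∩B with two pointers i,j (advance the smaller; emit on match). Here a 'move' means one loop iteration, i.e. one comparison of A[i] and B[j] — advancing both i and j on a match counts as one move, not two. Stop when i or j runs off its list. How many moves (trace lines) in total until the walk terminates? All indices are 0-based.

14 moves

[i=0,j=0] 9>0 → j++
[i=0,j=1] 9>3 → j++
[i=0,j=2] 9>4 → j++
[i=0,j=3] 9>5 → j++
[i=0,j=4] 9<11 → i++
[i=1,j=4] 12>11 → j++
[i=1,j=5] 12<13 → i++
[i=2,j=5] 13==13 emit → i++,j++
[i=3,j=6] 14<17 → i++
[i=4,j=6] 17==17 emit → i++,j++
[i=5,j=7] 22>18 → j++
[i=5,j=8] 22>21 → j++
[i=5,j=9] 22==22 emit → i++,j++
[i=6,j=10] 24==24 emit → i++,j++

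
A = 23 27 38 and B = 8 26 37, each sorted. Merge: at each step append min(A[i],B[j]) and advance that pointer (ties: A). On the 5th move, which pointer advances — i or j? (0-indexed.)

i=0 j=0: A[i]=23>B[j]=8 take 8, j++
i=0 j=1: A[i]=23<=B[j]=26 take 23, i++
i=1 j=1: A[i]=27>B[j]=26 take 26, j++
i=1 j=2: A[i]=27<=B[j]=37 take 27, i++
i=2 j=2: A[i]=38>B[j]=37 take 37, j++

j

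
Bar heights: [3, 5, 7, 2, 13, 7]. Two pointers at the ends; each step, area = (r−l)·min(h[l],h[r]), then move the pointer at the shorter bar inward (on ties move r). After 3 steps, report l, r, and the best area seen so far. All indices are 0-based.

l=0 r=5: min(3,7)*5=15 best=15 *, l++
l=1 r=5: min(5,7)*4=20 best=20 *, l++
l=2 r=5: min(7,7)*3=21 best=21 *, r--

l=2, r=4, best area=21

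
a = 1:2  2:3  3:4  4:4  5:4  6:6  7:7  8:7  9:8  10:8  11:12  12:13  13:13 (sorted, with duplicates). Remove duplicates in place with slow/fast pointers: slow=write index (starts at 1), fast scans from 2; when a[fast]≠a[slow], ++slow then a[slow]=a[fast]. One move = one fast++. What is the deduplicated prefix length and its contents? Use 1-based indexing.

slow=1 fast=2: a[fast]=3≠a[slow]=2 write a[2]=3, slow++,fast++
slow=2 fast=3: a[fast]=4≠a[slow]=3 write a[3]=4, slow++,fast++
slow=3 fast=4: a[fast]=4=a[slow] dup, fast++
slow=3 fast=5: a[fast]=4=a[slow] dup, fast++
slow=3 fast=6: a[fast]=6≠a[slow]=4 write a[4]=6, slow++,fast++
slow=4 fast=7: a[fast]=7≠a[slow]=6 write a[5]=7, slow++,fast++
slow=5 fast=8: a[fast]=7=a[slow] dup, fast++
slow=5 fast=9: a[fast]=8≠a[slow]=7 write a[6]=8, slow++,fast++
slow=6 fast=10: a[fast]=8=a[slow] dup, fast++
slow=6 fast=11: a[fast]=12≠a[slow]=8 write a[7]=12, slow++,fast++
slow=7 fast=12: a[fast]=13≠a[slow]=12 write a[8]=13, slow++,fast++
slow=8 fast=13: a[fast]=13=a[slow] dup, fast++

length 8; prefix = [2, 3, 4, 6, 7, 8, 12, 13]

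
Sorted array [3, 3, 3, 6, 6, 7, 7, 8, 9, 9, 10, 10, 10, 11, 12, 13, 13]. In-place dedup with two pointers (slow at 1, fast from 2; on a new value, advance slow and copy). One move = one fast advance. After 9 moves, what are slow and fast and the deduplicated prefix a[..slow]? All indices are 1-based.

slow=5, fast=11, prefix=[3, 6, 7, 8, 9]

slow=1 fast=2: a[fast]=3=a[slow] dup, fast++
slow=1 fast=3: a[fast]=3=a[slow] dup, fast++
slow=1 fast=4: a[fast]=6≠a[slow]=3 write a[2]=6, slow++,fast++
slow=2 fast=5: a[fast]=6=a[slow] dup, fast++
slow=2 fast=6: a[fast]=7≠a[slow]=6 write a[3]=7, slow++,fast++
slow=3 fast=7: a[fast]=7=a[slow] dup, fast++
slow=3 fast=8: a[fast]=8≠a[slow]=7 write a[4]=8, slow++,fast++
slow=4 fast=9: a[fast]=9≠a[slow]=8 write a[5]=9, slow++,fast++
slow=5 fast=10: a[fast]=9=a[slow] dup, fast++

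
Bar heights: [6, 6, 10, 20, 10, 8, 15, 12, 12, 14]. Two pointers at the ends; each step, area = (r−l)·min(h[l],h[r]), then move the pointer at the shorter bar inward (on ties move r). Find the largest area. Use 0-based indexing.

max area = 84

[0,9] min(6,14)*9=54 best=54 * → l++
[1,9] min(6,14)*8=48 best=54 → l++
[2,9] min(10,14)*7=70 best=70 * → l++
[3,9] min(20,14)*6=84 best=84 * → r--
[3,8] min(20,12)*5=60 best=84 → r--
[3,7] min(20,12)*4=48 best=84 → r--
[3,6] min(20,15)*3=45 best=84 → r--
[3,5] min(20,8)*2=16 best=84 → r--
[3,4] min(20,10)*1=10 best=84 → r--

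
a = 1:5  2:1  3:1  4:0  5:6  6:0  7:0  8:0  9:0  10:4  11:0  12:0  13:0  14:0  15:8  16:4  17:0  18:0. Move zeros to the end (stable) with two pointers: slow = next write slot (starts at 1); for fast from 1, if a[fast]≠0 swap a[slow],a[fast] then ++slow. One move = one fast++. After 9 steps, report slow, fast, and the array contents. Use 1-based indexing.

slow=5, fast=10, a=[5, 1, 1, 6, 0, 0, 0, 0, 0, 4, 0, 0, 0, 0, 8, 4, 0, 0]

slow=1 fast=1: a[fast]=5≠0 swap→a[1]=5, slow++,fast++
slow=2 fast=2: a[fast]=1≠0 swap→a[2]=1, slow++,fast++
slow=3 fast=3: a[fast]=1≠0 swap→a[3]=1, slow++,fast++
slow=4 fast=4: a[fast]=0, fast++
slow=4 fast=5: a[fast]=6≠0 swap→a[4]=6, slow++,fast++
slow=5 fast=6: a[fast]=0, fast++
slow=5 fast=7: a[fast]=0, fast++
slow=5 fast=8: a[fast]=0, fast++
slow=5 fast=9: a[fast]=0, fast++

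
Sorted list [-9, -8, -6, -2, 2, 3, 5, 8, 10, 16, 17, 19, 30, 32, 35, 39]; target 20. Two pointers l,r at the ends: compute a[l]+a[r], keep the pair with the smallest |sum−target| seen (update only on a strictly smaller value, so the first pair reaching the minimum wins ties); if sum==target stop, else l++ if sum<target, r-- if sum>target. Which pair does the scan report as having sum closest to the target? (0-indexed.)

l=0 r=15: -9+39=30 d=10 *, r--
l=0 r=14: -9+35=26 d=6 *, r--
l=0 r=13: -9+32=23 d=3 *, r--
l=0 r=12: -9+30=21 d=1 *, r--
l=0 r=11: -9+19=10 d=10, l++
l=1 r=11: -8+19=11 d=9, l++
l=2 r=11: -6+19=13 d=7, l++
l=3 r=11: -2+19=17 d=3, l++
l=4 r=11: 2+19=21 d=1, r--
l=4 r=10: 2+17=19 d=1, l++
l=5 r=10: 3+17=20 d=0 *, stop

pair (3, 17) with sum 20 (|Δ|=0)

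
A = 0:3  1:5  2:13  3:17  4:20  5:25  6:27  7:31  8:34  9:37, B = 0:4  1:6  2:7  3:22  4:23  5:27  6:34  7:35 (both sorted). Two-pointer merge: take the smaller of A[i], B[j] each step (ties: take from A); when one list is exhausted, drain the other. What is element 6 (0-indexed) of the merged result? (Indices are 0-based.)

merged[6] = 17

i=0 j=0: A[i]=3<=B[j]=4 take 3, i++
i=1 j=0: A[i]=5>B[j]=4 take 4, j++
i=1 j=1: A[i]=5<=B[j]=6 take 5, i++
i=2 j=1: A[i]=13>B[j]=6 take 6, j++
i=2 j=2: A[i]=13>B[j]=7 take 7, j++
i=2 j=3: A[i]=13<=B[j]=22 take 13, i++
i=3 j=3: A[i]=17<=B[j]=22 take 17, i++
i=4 j=3: A[i]=20<=B[j]=22 take 20, i++
i=5 j=3: A[i]=25>B[j]=22 take 22, j++
i=5 j=4: A[i]=25>B[j]=23 take 23, j++
i=5 j=5: A[i]=25<=B[j]=27 take 25, i++
i=6 j=5: A[i]=27<=B[j]=27 take 27, i++
i=7 j=5: A[i]=31>B[j]=27 take 27, j++
i=7 j=6: A[i]=31<=B[j]=34 take 31, i++
i=8 j=6: A[i]=34<=B[j]=34 take 34, i++
i=9 j=6: A[i]=37>B[j]=34 take 34, j++
i=9 j=7: A[i]=37>B[j]=35 take 35, j++
i=9 j=8: B done, take A[i]=37, i++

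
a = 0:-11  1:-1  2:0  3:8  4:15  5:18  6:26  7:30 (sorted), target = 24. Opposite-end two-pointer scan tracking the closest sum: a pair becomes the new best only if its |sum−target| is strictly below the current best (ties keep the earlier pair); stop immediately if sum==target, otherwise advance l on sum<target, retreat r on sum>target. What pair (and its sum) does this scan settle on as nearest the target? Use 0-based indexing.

l=0 r=7: -11+30=19 d=5 *, l++
l=1 r=7: -1+30=29 d=5, r--
l=1 r=6: -1+26=25 d=1 *, r--
l=1 r=5: -1+18=17 d=7, l++
l=2 r=5: 0+18=18 d=6, l++
l=3 r=5: 8+18=26 d=2, r--
l=3 r=4: 8+15=23 d=1, l++

pair (-1, 26) with sum 25 (|Δ|=1)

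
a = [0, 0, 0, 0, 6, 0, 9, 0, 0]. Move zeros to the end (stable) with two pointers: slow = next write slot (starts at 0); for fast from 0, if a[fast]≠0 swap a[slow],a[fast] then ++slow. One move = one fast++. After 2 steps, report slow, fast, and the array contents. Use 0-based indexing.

slow=0, fast=2, a=[0, 0, 0, 0, 6, 0, 9, 0, 0]

slow=0 fast=0: a[fast]=0, fast++
slow=0 fast=1: a[fast]=0, fast++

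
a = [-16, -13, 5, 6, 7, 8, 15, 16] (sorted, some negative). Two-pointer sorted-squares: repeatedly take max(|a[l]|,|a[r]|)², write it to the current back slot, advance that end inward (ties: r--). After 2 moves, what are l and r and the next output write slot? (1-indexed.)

[1,8] |-16|<=|16| out[8]=256 → r--
[1,7] |-16|>|15| out[7]=256 → l++

l=2, r=7, next write slot=6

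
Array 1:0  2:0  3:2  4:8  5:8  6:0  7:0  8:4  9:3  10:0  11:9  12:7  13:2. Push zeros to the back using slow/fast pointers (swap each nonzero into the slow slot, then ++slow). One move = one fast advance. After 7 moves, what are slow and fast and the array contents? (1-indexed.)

slow=4, fast=8, a=[2, 8, 8, 0, 0, 0, 0, 4, 3, 0, 9, 7, 2]

(s=1,f=1) a[fast]=0 → fast++
(s=1,f=2) a[fast]=0 → fast++
(s=1,f=3) a[fast]=2≠0 swap→a[1]=2 → slow++,fast++
(s=2,f=4) a[fast]=8≠0 swap→a[2]=8 → slow++,fast++
(s=3,f=5) a[fast]=8≠0 swap→a[3]=8 → slow++,fast++
(s=4,f=6) a[fast]=0 → fast++
(s=4,f=7) a[fast]=0 → fast++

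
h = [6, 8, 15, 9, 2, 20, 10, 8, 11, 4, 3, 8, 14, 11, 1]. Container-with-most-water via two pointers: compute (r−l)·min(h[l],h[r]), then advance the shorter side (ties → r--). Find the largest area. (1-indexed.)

[1,15] min(6,1)*14=14 best=14 * → r--
[1,14] min(6,11)*13=78 best=78 * → l++
[2,14] min(8,11)*12=96 best=96 * → l++
[3,14] min(15,11)*11=121 best=121 * → r--
[3,13] min(15,14)*10=140 best=140 * → r--
[3,12] min(15,8)*9=72 best=140 → r--
[3,11] min(15,3)*8=24 best=140 → r--
[3,10] min(15,4)*7=28 best=140 → r--
[3,9] min(15,11)*6=66 best=140 → r--
[3,8] min(15,8)*5=40 best=140 → r--
[3,7] min(15,10)*4=40 best=140 → r--
[3,6] min(15,20)*3=45 best=140 → l++
[4,6] min(9,20)*2=18 best=140 → l++
[5,6] min(2,20)*1=2 best=140 → l++

max area = 140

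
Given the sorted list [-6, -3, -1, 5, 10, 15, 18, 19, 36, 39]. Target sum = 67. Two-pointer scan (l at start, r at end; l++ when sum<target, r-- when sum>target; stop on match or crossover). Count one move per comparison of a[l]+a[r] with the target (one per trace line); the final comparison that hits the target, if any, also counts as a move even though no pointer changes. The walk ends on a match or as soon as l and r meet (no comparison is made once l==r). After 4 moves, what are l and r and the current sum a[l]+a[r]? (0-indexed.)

l=0 r=9: -6+39=33 <67, l++
l=1 r=9: -3+39=36 <67, l++
l=2 r=9: -1+39=38 <67, l++
l=3 r=9: 5+39=44 <67, l++

l=4, r=9, sum=49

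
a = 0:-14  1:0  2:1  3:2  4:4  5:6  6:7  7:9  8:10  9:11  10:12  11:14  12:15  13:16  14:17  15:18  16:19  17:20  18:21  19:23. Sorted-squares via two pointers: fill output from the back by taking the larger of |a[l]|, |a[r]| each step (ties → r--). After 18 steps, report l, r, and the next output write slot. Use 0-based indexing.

l=1, r=2, next write slot=1

[0,19] |-14|<=|23| out[19]=529 → r--
[0,18] |-14|<=|21| out[18]=441 → r--
[0,17] |-14|<=|20| out[17]=400 → r--
[0,16] |-14|<=|19| out[16]=361 → r--
[0,15] |-14|<=|18| out[15]=324 → r--
[0,14] |-14|<=|17| out[14]=289 → r--
[0,13] |-14|<=|16| out[13]=256 → r--
[0,12] |-14|<=|15| out[12]=225 → r--
[0,11] |-14|<=|14| out[11]=196 → r--
[0,10] |-14|>|12| out[10]=196 → l++
[1,10] |0|<=|12| out[9]=144 → r--
[1,9] |0|<=|11| out[8]=121 → r--
[1,8] |0|<=|10| out[7]=100 → r--
[1,7] |0|<=|9| out[6]=81 → r--
[1,6] |0|<=|7| out[5]=49 → r--
[1,5] |0|<=|6| out[4]=36 → r--
[1,4] |0|<=|4| out[3]=16 → r--
[1,3] |0|<=|2| out[2]=4 → r--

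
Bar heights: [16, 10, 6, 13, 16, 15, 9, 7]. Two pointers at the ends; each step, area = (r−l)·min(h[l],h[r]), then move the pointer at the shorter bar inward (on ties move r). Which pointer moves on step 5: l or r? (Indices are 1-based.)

l=1 r=8: min(16,7)*7=49 best=49 *, r--
l=1 r=7: min(16,9)*6=54 best=54 *, r--
l=1 r=6: min(16,15)*5=75 best=75 *, r--
l=1 r=5: min(16,16)*4=64 best=75, r--
l=1 r=4: min(16,13)*3=39 best=75, r--

r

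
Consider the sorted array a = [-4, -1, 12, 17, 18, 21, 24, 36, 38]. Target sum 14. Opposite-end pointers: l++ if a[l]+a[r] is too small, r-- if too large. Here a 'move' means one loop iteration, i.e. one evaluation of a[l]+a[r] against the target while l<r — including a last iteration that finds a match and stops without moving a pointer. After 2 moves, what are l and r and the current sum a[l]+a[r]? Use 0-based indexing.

l=0, r=6, sum=20

l=0 r=8: -4+38=34 >14, r--
l=0 r=7: -4+36=32 >14, r--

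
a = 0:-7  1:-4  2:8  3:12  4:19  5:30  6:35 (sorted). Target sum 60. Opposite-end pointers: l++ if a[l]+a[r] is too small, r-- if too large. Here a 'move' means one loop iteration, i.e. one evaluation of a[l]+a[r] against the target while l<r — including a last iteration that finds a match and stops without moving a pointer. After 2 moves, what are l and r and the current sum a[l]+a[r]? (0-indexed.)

l=0 r=6: -7+35=28 <60, l++
l=1 r=6: -4+35=31 <60, l++

l=2, r=6, sum=43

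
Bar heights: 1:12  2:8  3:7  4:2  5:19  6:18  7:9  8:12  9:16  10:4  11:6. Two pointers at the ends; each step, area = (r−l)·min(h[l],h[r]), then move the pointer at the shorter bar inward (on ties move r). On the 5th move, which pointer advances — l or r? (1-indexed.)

l

[1,11] min(12,6)*10=60 best=60 * → r--
[1,10] min(12,4)*9=36 best=60 → r--
[1,9] min(12,16)*8=96 best=96 * → l++
[2,9] min(8,16)*7=56 best=96 → l++
[3,9] min(7,16)*6=42 best=96 → l++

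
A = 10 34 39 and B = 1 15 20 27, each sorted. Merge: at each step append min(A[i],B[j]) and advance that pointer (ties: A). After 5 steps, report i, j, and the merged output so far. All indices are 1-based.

i=2, j=5, merged so far=[1, 10, 15, 20, 27]

i=1 j=1: A[i]=10>B[j]=1 take 1, j++
i=1 j=2: A[i]=10<=B[j]=15 take 10, i++
i=2 j=2: A[i]=34>B[j]=15 take 15, j++
i=2 j=3: A[i]=34>B[j]=20 take 20, j++
i=2 j=4: A[i]=34>B[j]=27 take 27, j++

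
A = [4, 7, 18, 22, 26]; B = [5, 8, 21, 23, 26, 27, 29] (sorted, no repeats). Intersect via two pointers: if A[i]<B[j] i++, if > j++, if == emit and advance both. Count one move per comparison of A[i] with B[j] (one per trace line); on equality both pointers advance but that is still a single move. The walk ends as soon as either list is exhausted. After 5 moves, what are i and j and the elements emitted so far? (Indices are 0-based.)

[i=0,j=0] 4<5 → i++
[i=1,j=0] 7>5 → j++
[i=1,j=1] 7<8 → i++
[i=2,j=1] 18>8 → j++
[i=2,j=2] 18<21 → i++

i=3, j=2, emitted=[]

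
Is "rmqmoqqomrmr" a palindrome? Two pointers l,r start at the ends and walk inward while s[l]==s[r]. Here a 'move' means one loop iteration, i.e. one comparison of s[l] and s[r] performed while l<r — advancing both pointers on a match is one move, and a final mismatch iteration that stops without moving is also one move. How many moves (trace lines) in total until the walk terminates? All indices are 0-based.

[0,11] 'r'=='r' → l++,r--
[1,10] 'm'=='m' → l++,r--
[2,9] 'q'!='r' → stop

3 moves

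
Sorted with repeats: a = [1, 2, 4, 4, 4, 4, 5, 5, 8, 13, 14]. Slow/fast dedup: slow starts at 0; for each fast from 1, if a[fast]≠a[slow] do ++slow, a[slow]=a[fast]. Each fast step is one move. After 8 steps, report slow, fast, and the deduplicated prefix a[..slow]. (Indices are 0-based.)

slow=4, fast=9, prefix=[1, 2, 4, 5, 8]

slow=0 fast=1: a[fast]=2≠a[slow]=1 write a[1]=2, slow++,fast++
slow=1 fast=2: a[fast]=4≠a[slow]=2 write a[2]=4, slow++,fast++
slow=2 fast=3: a[fast]=4=a[slow] dup, fast++
slow=2 fast=4: a[fast]=4=a[slow] dup, fast++
slow=2 fast=5: a[fast]=4=a[slow] dup, fast++
slow=2 fast=6: a[fast]=5≠a[slow]=4 write a[3]=5, slow++,fast++
slow=3 fast=7: a[fast]=5=a[slow] dup, fast++
slow=3 fast=8: a[fast]=8≠a[slow]=5 write a[4]=8, slow++,fast++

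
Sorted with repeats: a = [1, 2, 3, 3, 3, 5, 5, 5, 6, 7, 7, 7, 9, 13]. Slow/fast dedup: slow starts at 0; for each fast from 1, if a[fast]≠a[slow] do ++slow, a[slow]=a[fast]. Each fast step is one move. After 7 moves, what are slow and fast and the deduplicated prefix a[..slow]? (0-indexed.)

slow=3, fast=8, prefix=[1, 2, 3, 5]

(s=0,f=1) a[fast]=2≠a[slow]=1 write a[1]=2 → slow++,fast++
(s=1,f=2) a[fast]=3≠a[slow]=2 write a[2]=3 → slow++,fast++
(s=2,f=3) a[fast]=3=a[slow] dup → fast++
(s=2,f=4) a[fast]=3=a[slow] dup → fast++
(s=2,f=5) a[fast]=5≠a[slow]=3 write a[3]=5 → slow++,fast++
(s=3,f=6) a[fast]=5=a[slow] dup → fast++
(s=3,f=7) a[fast]=5=a[slow] dup → fast++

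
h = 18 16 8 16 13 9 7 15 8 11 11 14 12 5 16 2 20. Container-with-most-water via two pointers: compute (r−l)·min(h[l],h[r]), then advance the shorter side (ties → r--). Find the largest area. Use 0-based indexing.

max area = 288

l=0 r=16: min(18,20)*16=288 best=288 *, l++
l=1 r=16: min(16,20)*15=240 best=288, l++
l=2 r=16: min(8,20)*14=112 best=288, l++
l=3 r=16: min(16,20)*13=208 best=288, l++
l=4 r=16: min(13,20)*12=156 best=288, l++
l=5 r=16: min(9,20)*11=99 best=288, l++
l=6 r=16: min(7,20)*10=70 best=288, l++
l=7 r=16: min(15,20)*9=135 best=288, l++
l=8 r=16: min(8,20)*8=64 best=288, l++
l=9 r=16: min(11,20)*7=77 best=288, l++
l=10 r=16: min(11,20)*6=66 best=288, l++
l=11 r=16: min(14,20)*5=70 best=288, l++
l=12 r=16: min(12,20)*4=48 best=288, l++
l=13 r=16: min(5,20)*3=15 best=288, l++
l=14 r=16: min(16,20)*2=32 best=288, l++
l=15 r=16: min(2,20)*1=2 best=288, l++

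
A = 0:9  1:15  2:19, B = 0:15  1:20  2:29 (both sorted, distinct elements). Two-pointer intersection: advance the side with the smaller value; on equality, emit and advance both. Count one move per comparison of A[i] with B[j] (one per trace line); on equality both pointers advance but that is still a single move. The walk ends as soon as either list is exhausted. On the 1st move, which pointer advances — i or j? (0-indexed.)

i

[i=0,j=0] 9<15 → i++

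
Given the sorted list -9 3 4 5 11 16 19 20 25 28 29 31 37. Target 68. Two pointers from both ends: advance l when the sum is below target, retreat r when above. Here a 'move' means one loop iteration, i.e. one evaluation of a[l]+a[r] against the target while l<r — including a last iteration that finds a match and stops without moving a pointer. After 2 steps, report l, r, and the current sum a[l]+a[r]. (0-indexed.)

l=2, r=12, sum=41

[0,12] -9+37=28 <68 → l++
[1,12] 3+37=40 <68 → l++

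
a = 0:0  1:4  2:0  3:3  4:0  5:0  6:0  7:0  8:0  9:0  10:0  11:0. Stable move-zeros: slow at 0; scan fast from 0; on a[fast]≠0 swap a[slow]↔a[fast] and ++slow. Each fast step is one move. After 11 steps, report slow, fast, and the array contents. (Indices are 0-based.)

slow=0 fast=0: a[fast]=0, fast++
slow=0 fast=1: a[fast]=4≠0 swap→a[0]=4, slow++,fast++
slow=1 fast=2: a[fast]=0, fast++
slow=1 fast=3: a[fast]=3≠0 swap→a[1]=3, slow++,fast++
slow=2 fast=4: a[fast]=0, fast++
slow=2 fast=5: a[fast]=0, fast++
slow=2 fast=6: a[fast]=0, fast++
slow=2 fast=7: a[fast]=0, fast++
slow=2 fast=8: a[fast]=0, fast++
slow=2 fast=9: a[fast]=0, fast++
slow=2 fast=10: a[fast]=0, fast++

slow=2, fast=11, a=[4, 3, 0, 0, 0, 0, 0, 0, 0, 0, 0, 0]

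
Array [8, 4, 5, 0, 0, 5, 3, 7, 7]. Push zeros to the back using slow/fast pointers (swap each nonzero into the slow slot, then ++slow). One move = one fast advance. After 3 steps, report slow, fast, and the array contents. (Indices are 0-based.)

slow=3, fast=3, a=[8, 4, 5, 0, 0, 5, 3, 7, 7]

(s=0,f=0) a[fast]=8≠0 swap→a[0]=8 → slow++,fast++
(s=1,f=1) a[fast]=4≠0 swap→a[1]=4 → slow++,fast++
(s=2,f=2) a[fast]=5≠0 swap→a[2]=5 → slow++,fast++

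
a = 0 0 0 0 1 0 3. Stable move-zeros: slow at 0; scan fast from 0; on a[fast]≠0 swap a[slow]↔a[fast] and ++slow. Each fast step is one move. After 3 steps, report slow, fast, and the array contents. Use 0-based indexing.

slow=0 fast=0: a[fast]=0, fast++
slow=0 fast=1: a[fast]=0, fast++
slow=0 fast=2: a[fast]=0, fast++

slow=0, fast=3, a=[0, 0, 0, 0, 1, 0, 3]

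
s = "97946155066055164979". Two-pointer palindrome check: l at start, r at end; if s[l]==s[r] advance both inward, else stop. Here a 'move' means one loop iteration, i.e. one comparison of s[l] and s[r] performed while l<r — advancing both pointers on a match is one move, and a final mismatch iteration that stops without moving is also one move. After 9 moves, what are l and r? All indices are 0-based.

l=9, r=10

[0,19] '9'=='9' → l++,r--
[1,18] '7'=='7' → l++,r--
[2,17] '9'=='9' → l++,r--
[3,16] '4'=='4' → l++,r--
[4,15] '6'=='6' → l++,r--
[5,14] '1'=='1' → l++,r--
[6,13] '5'=='5' → l++,r--
[7,12] '5'=='5' → l++,r--
[8,11] '0'=='0' → l++,r--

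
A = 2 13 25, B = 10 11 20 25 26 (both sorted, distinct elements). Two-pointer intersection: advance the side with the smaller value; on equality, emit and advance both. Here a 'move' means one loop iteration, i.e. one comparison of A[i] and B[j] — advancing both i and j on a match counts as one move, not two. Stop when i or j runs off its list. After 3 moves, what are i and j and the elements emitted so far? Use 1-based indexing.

i=2, j=3, emitted=[]

[i=1,j=1] 2<10 → i++
[i=2,j=1] 13>10 → j++
[i=2,j=2] 13>11 → j++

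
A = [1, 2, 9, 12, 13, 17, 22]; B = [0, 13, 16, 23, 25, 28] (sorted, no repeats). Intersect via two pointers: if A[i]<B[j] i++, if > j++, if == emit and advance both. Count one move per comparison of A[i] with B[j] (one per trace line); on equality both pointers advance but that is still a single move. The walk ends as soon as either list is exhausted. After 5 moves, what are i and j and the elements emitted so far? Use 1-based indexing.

i=1 j=1: 1>0, j++
i=1 j=2: 1<13, i++
i=2 j=2: 2<13, i++
i=3 j=2: 9<13, i++
i=4 j=2: 12<13, i++

i=5, j=2, emitted=[]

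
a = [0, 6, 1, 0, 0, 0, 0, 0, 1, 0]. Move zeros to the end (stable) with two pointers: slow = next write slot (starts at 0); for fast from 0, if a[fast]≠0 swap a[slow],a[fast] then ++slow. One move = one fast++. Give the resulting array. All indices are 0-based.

(s=0,f=0) a[fast]=0 → fast++
(s=0,f=1) a[fast]=6≠0 swap→a[0]=6 → slow++,fast++
(s=1,f=2) a[fast]=1≠0 swap→a[1]=1 → slow++,fast++
(s=2,f=3) a[fast]=0 → fast++
(s=2,f=4) a[fast]=0 → fast++
(s=2,f=5) a[fast]=0 → fast++
(s=2,f=6) a[fast]=0 → fast++
(s=2,f=7) a[fast]=0 → fast++
(s=2,f=8) a[fast]=1≠0 swap→a[2]=1 → slow++,fast++
(s=3,f=9) a[fast]=0 → fast++

[6, 1, 1, 0, 0, 0, 0, 0, 0, 0]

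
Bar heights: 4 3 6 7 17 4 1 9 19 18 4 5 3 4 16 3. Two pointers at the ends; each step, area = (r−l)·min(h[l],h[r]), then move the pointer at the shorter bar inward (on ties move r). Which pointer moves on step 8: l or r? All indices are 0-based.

r

[0,15] min(4,3)*15=45 best=45 * → r--
[0,14] min(4,16)*14=56 best=56 * → l++
[1,14] min(3,16)*13=39 best=56 → l++
[2,14] min(6,16)*12=72 best=72 * → l++
[3,14] min(7,16)*11=77 best=77 * → l++
[4,14] min(17,16)*10=160 best=160 * → r--
[4,13] min(17,4)*9=36 best=160 → r--
[4,12] min(17,3)*8=24 best=160 → r--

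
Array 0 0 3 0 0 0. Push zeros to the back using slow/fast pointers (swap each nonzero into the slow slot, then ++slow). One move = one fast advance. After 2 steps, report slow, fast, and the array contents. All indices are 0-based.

slow=0, fast=2, a=[0, 0, 3, 0, 0, 0]

slow=0 fast=0: a[fast]=0, fast++
slow=0 fast=1: a[fast]=0, fast++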